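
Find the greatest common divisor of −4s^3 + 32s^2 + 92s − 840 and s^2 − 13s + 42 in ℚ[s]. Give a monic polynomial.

s^2 − 13s + 42

Repeated division with remainder:
  −4s^3 + 32s^2 + 92s − 840 = (−4s − 20)(s^2 − 13s + 42) + (0)
The last nonzero remainder s^2 − 13s + 42 is already monic.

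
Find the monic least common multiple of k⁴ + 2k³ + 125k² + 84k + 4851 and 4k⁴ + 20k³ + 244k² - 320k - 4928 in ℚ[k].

Euclidean algorithm in ℚ[k]:
  k⁴ + 2k³ + 125k² + 84k + 4851 = (1/4)(4k⁴ + 20k³ + 244k² - 320k - 4928) + (-3k³ + 64k² + 164k + 6083)
  4k⁴ + 20k³ + 244k² - 320k - 4928 = (-(4/3)k - 316/9)(-3k³ + 64k² + 164k + 6083) + ((24388/9)k² + (121940/9)k + 1877876/9)
  -3k³ + 64k² + 164k + 6083 = (-(27/24388)k + 711/24388)((24388/9)k² + (121940/9)k + 1877876/9) + (0)
Last nonzero remainder: (24388/9)k² + (121940/9)k + 1877876/9. Dividing through by 24388/9 gives the monic gcd k² + 5k + 77.
Then lcm(f, g) = f·g / gcd(f, g); expanding and making the result monic gives the answer.

k⁶ + 2k⁵ + 109k⁴ + 52k³ + 2851k² - 1344k - 77616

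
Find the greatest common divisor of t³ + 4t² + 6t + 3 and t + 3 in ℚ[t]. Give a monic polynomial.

Apply the Euclidean algorithm:
  t³ + 4t² + 6t + 3 = (t² + t + 3)(t + 3) + (-6)
  t + 3 = (-(1/6)t - 1/2)(-6) + (0)
The last nonzero remainder is the constant -6, so the polynomials are coprime and gcd = 1.

1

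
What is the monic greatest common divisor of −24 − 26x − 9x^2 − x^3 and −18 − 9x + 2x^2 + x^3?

6 + 5x + x^2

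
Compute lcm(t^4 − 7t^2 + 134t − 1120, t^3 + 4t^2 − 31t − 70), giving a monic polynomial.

t^5 + 2t^4 − 7t^3 + 120t^2 − 852t − 2240

Apply the Euclidean algorithm:
  t^4 − 7t^2 + 134t − 1120 = (t − 4)(t^3 + 4t^2 − 31t − 70) + (40t^2 + 80t − 1400)
  t^3 + 4t^2 − 31t − 70 = ((1/40)t + 1/20)(40t^2 + 80t − 1400) + (0)
Last nonzero remainder: 40t^2 + 80t − 1400. Dividing through by 40 gives the monic gcd t^2 + 2t − 35.
Then lcm(f, g) = f·g / gcd(f, g); expanding and making the result monic gives the answer.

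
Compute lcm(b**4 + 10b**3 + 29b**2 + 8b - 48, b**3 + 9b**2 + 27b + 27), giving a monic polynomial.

b**6 + 16b**5 + 98b**4 + 272b**3 + 261b**2 - 216b - 432

By polynomial division,
  b**4 + 10b**3 + 29b**2 + 8b - 48 = (b + 1)(b**3 + 9b**2 + 27b + 27) + (-7b**2 - 46b - 75)
  b**3 + 9b**2 + 27b + 27 = (-(1/7)b - 17/49)(-7b**2 - 46b - 75) + ((16/49)b + 48/49)
  -7b**2 - 46b - 75 = (-(343/16)b - 1225/16)((16/49)b + 48/49) + (0)
Last nonzero remainder: (16/49)b + 48/49. Dividing through by 16/49 gives the monic gcd b + 3.
Then lcm(f, g) = f·g / gcd(f, g); expanding and making the result monic gives the answer.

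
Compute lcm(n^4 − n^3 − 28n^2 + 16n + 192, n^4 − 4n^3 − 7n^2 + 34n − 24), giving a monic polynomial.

Repeated division with remainder:
  n^4 − n^3 − 28n^2 + 16n + 192 = (n^4 − 4n^3 − 7n^2 + 34n − 24) + (3n^3 − 21n^2 − 18n + 216)
  n^4 − 4n^3 − 7n^2 + 34n − 24 = ((1/3)n + 1)(3n^3 − 21n^2 − 18n + 216) + (20n^2 − 20n − 240)
  3n^3 − 21n^2 − 18n + 216 = ((3/20)n − 9/10)(20n^2 − 20n − 240) + (0)
Last nonzero remainder: 20n^2 − 20n − 240. Dividing through by 20 gives the monic gcd n^2 − n − 12.
Then lcm(f, g) = f·g / gcd(f, g); expanding and making the result monic gives the answer.

n^6 − 4n^5 − 23n^4 + 98n^3 + 88n^2 − 544n + 384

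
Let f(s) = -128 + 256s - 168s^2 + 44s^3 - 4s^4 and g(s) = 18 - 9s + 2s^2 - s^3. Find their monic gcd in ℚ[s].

-2 + s

Repeated division with remainder:
  -4s^4 + 44s^3 - 168s^2 + 256s - 128 = (4s - 36)(-s^3 + 2s^2 - 9s + 18) + (-60s^2 - 140s + 520)
  -s^3 + 2s^2 - 9s + 18 = ((1/60)s - 13/180)(-60s^2 - 140s + 520) + (-(250/9)s + 500/9)
  -60s^2 - 140s + 520 = ((54/25)s + 234/25)(-(250/9)s + 500/9) + (0)
Last nonzero remainder: -(250/9)s + 500/9. Dividing through by -250/9 gives the monic gcd s - 2.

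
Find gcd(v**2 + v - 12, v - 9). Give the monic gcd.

1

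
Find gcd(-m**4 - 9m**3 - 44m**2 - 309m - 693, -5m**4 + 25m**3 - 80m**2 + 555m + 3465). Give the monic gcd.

By polynomial division,
  -m**4 - 9m**3 - 44m**2 - 309m - 693 = (1/5)(-5m**4 + 25m**3 - 80m**2 + 555m + 3465) + (-14m**3 - 28m**2 - 420m - 1386)
  -5m**4 + 25m**3 - 80m**2 + 555m + 3465 = ((5/14)m - 5/2)(-14m**3 - 28m**2 - 420m - 1386) + (0)
Last nonzero remainder: -14m**3 - 28m**2 - 420m - 1386. Dividing through by -14 gives the monic gcd m**3 + 2m**2 + 30m + 99.

m**3 + 2m**2 + 30m + 99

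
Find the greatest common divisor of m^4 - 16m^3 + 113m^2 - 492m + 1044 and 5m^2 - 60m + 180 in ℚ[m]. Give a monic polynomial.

m^2 - 12m + 36

Repeated division with remainder:
  m^4 - 16m^3 + 113m^2 - 492m + 1044 = ((1/5)m^2 - (4/5)m + 29/5)(5m^2 - 60m + 180) + (0)
Last nonzero remainder: 5m^2 - 60m + 180. Dividing through by 5 gives the monic gcd m^2 - 12m + 36.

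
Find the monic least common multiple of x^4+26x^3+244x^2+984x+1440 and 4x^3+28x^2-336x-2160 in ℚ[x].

x^5+17x^4+10x^3-1212x^2-7416x-12960

Apply the Euclidean algorithm:
  x^4+26x^3+244x^2+984x+1440 = ((1/4)x+19/4)(4x^3+28x^2-336x-2160) + (195x^2+3120x+11700)
  4x^3+28x^2-336x-2160 = ((4/195)x-12/65)(195x^2+3120x+11700) + (0)
Last nonzero remainder: 195x^2+3120x+11700. Dividing through by 195 gives the monic gcd x^2+16x+60.
Then lcm(f, g) = f·g / gcd(f, g); expanding and making the result monic gives the answer.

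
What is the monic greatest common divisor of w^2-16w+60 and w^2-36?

Repeated division with remainder:
  w^2-16w+60 = (w^2-36) + (-16w+96)
  w^2-36 = (-(1/16)w-3/8)(-16w+96) + (0)
Last nonzero remainder: -16w+96. Dividing through by -16 gives the monic gcd w-6.

w-6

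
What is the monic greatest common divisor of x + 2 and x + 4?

1

By polynomial division,
  x + 2 = (x + 4) + (−2)
  x + 4 = (−(1/2)x − 2)(−2) + (0)
The last nonzero remainder is the constant −2, so the polynomials are coprime and gcd = 1.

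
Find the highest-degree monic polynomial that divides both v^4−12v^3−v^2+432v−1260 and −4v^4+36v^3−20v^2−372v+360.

v^2−11v+30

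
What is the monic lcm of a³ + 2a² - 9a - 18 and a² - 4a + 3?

a⁴ + a³ - 11a² - 9a + 18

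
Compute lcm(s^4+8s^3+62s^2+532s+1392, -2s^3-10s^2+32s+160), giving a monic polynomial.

s^6+9s^5+50s^4+434s^3+684s^2-9248s-27840

Apply the Euclidean algorithm:
  s^4+8s^3+62s^2+532s+1392 = (-(1/2)s-3/2)(-2s^3-10s^2+32s+160) + (63s^2+660s+1632)
  -2s^3-10s^2+32s+160 = (-(2/63)s+230/1323)(63s^2+660s+1632) + (-(13640/441)s-54560/441)
  63s^2+660s+1632 = (-(27783/13640)s-22491/1705)(-(13640/441)s-54560/441) + (0)
Last nonzero remainder: -(13640/441)s-54560/441. Dividing through by -13640/441 gives the monic gcd s+4.
Then lcm(f, g) = f·g / gcd(f, g); expanding and making the result monic gives the answer.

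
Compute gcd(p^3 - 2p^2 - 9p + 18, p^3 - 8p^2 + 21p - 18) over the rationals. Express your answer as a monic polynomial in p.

Euclidean algorithm in ℚ[p]:
  p^3 - 2p^2 - 9p + 18 = (p^3 - 8p^2 + 21p - 18) + (6p^2 - 30p + 36)
  p^3 - 8p^2 + 21p - 18 = ((1/6)p - 1/2)(6p^2 - 30p + 36) + (0)
Last nonzero remainder: 6p^2 - 30p + 36. Dividing through by 6 gives the monic gcd p^2 - 5p + 6.

p^2 - 5p + 6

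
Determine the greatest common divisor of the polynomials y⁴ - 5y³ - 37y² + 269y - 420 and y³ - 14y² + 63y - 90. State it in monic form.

Repeated division with remainder:
  y⁴ - 5y³ - 37y² + 269y - 420 = (y + 9)(y³ - 14y² + 63y - 90) + (26y² - 208y + 390)
  y³ - 14y² + 63y - 90 = ((1/26)y - 3/13)(26y² - 208y + 390) + (0)
Last nonzero remainder: 26y² - 208y + 390. Dividing through by 26 gives the monic gcd y² - 8y + 15.

y² - 8y + 15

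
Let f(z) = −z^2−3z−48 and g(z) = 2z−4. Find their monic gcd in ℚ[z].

Repeated division with remainder:
  −z^2−3z−48 = (−(1/2)z−5/2)(2z−4) + (−58)
  2z−4 = (−(1/29)z+2/29)(−58) + (0)
The last nonzero remainder is the constant −58, so the polynomials are coprime and gcd = 1.

1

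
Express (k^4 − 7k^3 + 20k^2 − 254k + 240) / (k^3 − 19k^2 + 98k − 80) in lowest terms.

(k^2 + 2k + 30)/(k − 10)

Repeated division with remainder:
  k^4 − 7k^3 + 20k^2 − 254k + 240 = (k + 12)(k^3 − 19k^2 + 98k − 80) + (150k^2 − 1350k + 1200)
  k^3 − 19k^2 + 98k − 80 = ((1/150)k − 1/15)(150k^2 − 1350k + 1200) + (0)
Last nonzero remainder: 150k^2 − 1350k + 1200. Dividing through by 150 gives the monic gcd k^2 − 9k + 8.
Cancel k^2 − 9k + 8 from numerator and denominator to get the reduced form.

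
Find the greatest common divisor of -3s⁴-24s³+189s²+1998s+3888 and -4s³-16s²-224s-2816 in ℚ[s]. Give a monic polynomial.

s+8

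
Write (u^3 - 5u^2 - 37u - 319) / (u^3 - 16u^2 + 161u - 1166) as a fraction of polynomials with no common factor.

Repeated division with remainder:
  u^3 - 5u^2 - 37u - 319 = (u^3 - 16u^2 + 161u - 1166) + (11u^2 - 198u + 847)
  u^3 - 16u^2 + 161u - 1166 = ((1/11)u + 2/11)(11u^2 - 198u + 847) + (120u - 1320)
  11u^2 - 198u + 847 = ((11/120)u - 77/120)(120u - 1320) + (0)
Last nonzero remainder: 120u - 1320. Dividing through by 120 gives the monic gcd u - 11.
Cancel u - 11 from numerator and denominator to get the reduced form.

(u^2 + 6u + 29)/(u^2 - 5u + 106)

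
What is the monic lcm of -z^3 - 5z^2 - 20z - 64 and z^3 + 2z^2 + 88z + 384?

Apply the Euclidean algorithm:
  -z^3 - 5z^2 - 20z - 64 = (-1)(z^3 + 2z^2 + 88z + 384) + (-3z^2 + 68z + 320)
  z^3 + 2z^2 + 88z + 384 = (-(1/3)z - 74/9)(-3z^2 + 68z + 320) + ((6784/9)z + 27136/9)
  -3z^2 + 68z + 320 = (-(27/6784)z + 45/424)((6784/9)z + 27136/9) + (0)
Last nonzero remainder: (6784/9)z + 27136/9. Dividing through by 6784/9 gives the monic gcd z + 4.
Then lcm(f, g) = f·g / gcd(f, g); expanding and making the result monic gives the answer.

z^5 + 3z^4 + 106z^3 + 504z^2 + 1792z + 6144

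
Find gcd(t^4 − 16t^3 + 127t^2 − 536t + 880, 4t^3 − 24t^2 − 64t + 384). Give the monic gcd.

t − 4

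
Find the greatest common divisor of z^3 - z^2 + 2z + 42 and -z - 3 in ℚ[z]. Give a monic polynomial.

z + 3

By polynomial division,
  z^3 - z^2 + 2z + 42 = (-z^2 + 4z - 14)(-z - 3) + (0)
Last nonzero remainder: -z - 3. Dividing through by -1 gives the monic gcd z + 3.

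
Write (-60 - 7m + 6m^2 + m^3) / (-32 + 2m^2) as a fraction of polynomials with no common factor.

Apply the Euclidean algorithm:
  m^3 + 6m^2 - 7m - 60 = ((1/2)m + 3)(2m^2 - 32) + (9m + 36)
  2m^2 - 32 = ((2/9)m - 8/9)(9m + 36) + (0)
Last nonzero remainder: 9m + 36. Dividing through by 9 gives the monic gcd m + 4.
Cancel m + 4 from numerator and denominator to get the reduced form.

(-15 + 2m + m^2)/(-8 + 2m)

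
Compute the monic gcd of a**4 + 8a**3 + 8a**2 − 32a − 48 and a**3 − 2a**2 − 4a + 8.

By polynomial division,
  a**4 + 8a**3 + 8a**2 − 32a − 48 = (a + 10)(a**3 − 2a**2 − 4a + 8) + (32a**2 − 128)
  a**3 − 2a**2 − 4a + 8 = ((1/32)a − 1/16)(32a**2 − 128) + (0)
Last nonzero remainder: 32a**2 − 128. Dividing through by 32 gives the monic gcd a**2 − 4.

a**2 − 4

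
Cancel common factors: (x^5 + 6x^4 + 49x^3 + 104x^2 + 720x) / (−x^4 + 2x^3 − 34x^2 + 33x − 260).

Euclidean algorithm in ℚ[x]:
  x^5 + 6x^4 + 49x^3 + 104x^2 + 720x = (−x − 8)(−x^4 + 2x^3 − 34x^2 + 33x − 260) + (31x^3 − 135x^2 + 724x − 2080)
  −x^4 + 2x^3 − 34x^2 + 33x − 260 = (−(1/31)x − 73/961)(31x^3 − 135x^2 + 724x − 2080) + (−(20085/961)x^2 + (20085/961)x − 401700/961)
  31x^3 − 135x^2 + 724x − 2080 = (−(29791/20085)x + 7688/1545)(−(20085/961)x^2 + (20085/961)x − 401700/961) + (0)
Last nonzero remainder: −(20085/961)x^2 + (20085/961)x − 401700/961. Dividing through by −20085/961 gives the monic gcd x^2 − x + 20.
Cancel x^2 − x + 20 from numerator and denominator to get the reduced form.

(−x^3 − 7x^2 − 36x)/(x^2 − x + 13)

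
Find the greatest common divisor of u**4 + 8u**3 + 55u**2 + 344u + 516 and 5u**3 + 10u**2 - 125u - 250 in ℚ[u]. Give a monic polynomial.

Apply the Euclidean algorithm:
  u**4 + 8u**3 + 55u**2 + 344u + 516 = ((1/5)u + 6/5)(5u**3 + 10u**2 - 125u - 250) + (68u**2 + 544u + 816)
  5u**3 + 10u**2 - 125u - 250 = ((5/68)u - 15/34)(68u**2 + 544u + 816) + (55u + 110)
  68u**2 + 544u + 816 = ((68/55)u + 408/55)(55u + 110) + (0)
Last nonzero remainder: 55u + 110. Dividing through by 55 gives the monic gcd u + 2.

u + 2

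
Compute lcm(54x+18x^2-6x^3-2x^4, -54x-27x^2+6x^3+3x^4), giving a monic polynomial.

-54x-45x^2-3x^3+5x^4+x^5

By polynomial division,
  -2x^4-6x^3+18x^2+54x = (-2/3)(3x^4+6x^3-27x^2-54x) + (-2x^3+18x)
  3x^4+6x^3-27x^2-54x = (-(3/2)x-3)(-2x^3+18x) + (0)
Last nonzero remainder: -2x^3+18x. Dividing through by -2 gives the monic gcd x^3-9x.
Then lcm(f, g) = f·g / gcd(f, g); expanding and making the result monic gives the answer.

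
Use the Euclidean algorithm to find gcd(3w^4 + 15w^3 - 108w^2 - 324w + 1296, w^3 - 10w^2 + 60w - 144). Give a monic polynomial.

Apply the Euclidean algorithm:
  3w^4 + 15w^3 - 108w^2 - 324w + 1296 = (3w + 45)(w^3 - 10w^2 + 60w - 144) + (162w^2 - 2592w + 7776)
  w^3 - 10w^2 + 60w - 144 = ((1/162)w + 1/27)(162w^2 - 2592w + 7776) + (108w - 432)
  162w^2 - 2592w + 7776 = ((3/2)w - 18)(108w - 432) + (0)
Last nonzero remainder: 108w - 432. Dividing through by 108 gives the monic gcd w - 4.

w - 4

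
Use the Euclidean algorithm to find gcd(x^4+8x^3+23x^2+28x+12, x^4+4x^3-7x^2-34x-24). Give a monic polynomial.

Euclidean algorithm in ℚ[x]:
  x^4+8x^3+23x^2+28x+12 = (x^4+4x^3-7x^2-34x-24) + (4x^3+30x^2+62x+36)
  x^4+4x^3-7x^2-34x-24 = ((1/4)x-7/8)(4x^3+30x^2+62x+36) + ((15/4)x^2+(45/4)x+15/2)
  4x^3+30x^2+62x+36 = ((16/15)x+24/5)((15/4)x^2+(45/4)x+15/2) + (0)
Last nonzero remainder: (15/4)x^2+(45/4)x+15/2. Dividing through by 15/4 gives the monic gcd x^2+3x+2.

x^2+3x+2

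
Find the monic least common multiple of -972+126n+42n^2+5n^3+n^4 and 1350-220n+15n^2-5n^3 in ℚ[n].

4860-1602n-84n^2+17n^3+n^5

By polynomial division,
  n^4+5n^3+42n^2+126n-972 = (-(1/5)n-8/5)(-5n^3+15n^2-220n+1350) + (22n^2+44n+1188)
  -5n^3+15n^2-220n+1350 = (-(5/22)n+25/22)(22n^2+44n+1188) + (0)
Last nonzero remainder: 22n^2+44n+1188. Dividing through by 22 gives the monic gcd n^2+2n+54.
Then lcm(f, g) = f·g / gcd(f, g); expanding and making the result monic gives the answer.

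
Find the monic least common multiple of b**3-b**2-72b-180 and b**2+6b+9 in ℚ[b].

b**4+2b**3-75b**2-396b-540

Apply the Euclidean algorithm:
  b**3-b**2-72b-180 = (b-7)(b**2+6b+9) + (-39b-117)
  b**2+6b+9 = (-(1/39)b-1/13)(-39b-117) + (0)
Last nonzero remainder: -39b-117. Dividing through by -39 gives the monic gcd b+3.
Then lcm(f, g) = f·g / gcd(f, g); expanding and making the result monic gives the answer.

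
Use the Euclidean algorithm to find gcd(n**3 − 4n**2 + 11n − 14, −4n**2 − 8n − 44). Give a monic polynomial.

1

Euclidean algorithm in ℚ[n]:
  n**3 − 4n**2 + 11n − 14 = (−(1/4)n + 3/2)(−4n**2 − 8n − 44) + (12n + 52)
  −4n**2 − 8n − 44 = (−(1/3)n + 7/9)(12n + 52) + (−760/9)
  12n + 52 = (−(27/190)n − 117/190)(−760/9) + (0)
The last nonzero remainder is the constant −760/9, so the polynomials are coprime and gcd = 1.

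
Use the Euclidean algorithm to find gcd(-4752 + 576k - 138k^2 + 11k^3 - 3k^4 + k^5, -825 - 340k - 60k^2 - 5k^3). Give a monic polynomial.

By polynomial division,
  k^5 - 3k^4 + 11k^3 - 138k^2 + 576k - 4752 = (-(1/5)k^2 + 3k - 123/5)(-5k^3 - 60k^2 - 340k - 825) + (-759k^2 - 5313k - 25047)
  -5k^3 - 60k^2 - 340k - 825 = ((5/759)k + 25/759)(-759k^2 - 5313k - 25047) + (0)
Last nonzero remainder: -759k^2 - 5313k - 25047. Dividing through by -759 gives the monic gcd k^2 + 7k + 33.

33 + 7k + k^2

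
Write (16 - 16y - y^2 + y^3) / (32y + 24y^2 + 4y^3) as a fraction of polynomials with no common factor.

Repeated division with remainder:
  y^3 - y^2 - 16y + 16 = (1/4)(4y^3 + 24y^2 + 32y) + (-7y^2 - 24y + 16)
  4y^3 + 24y^2 + 32y = (-(4/7)y - 72/49)(-7y^2 - 24y + 16) + ((288/49)y + 1152/49)
  -7y^2 - 24y + 16 = (-(343/288)y + 49/72)((288/49)y + 1152/49) + (0)
Last nonzero remainder: (288/49)y + 1152/49. Dividing through by 288/49 gives the monic gcd y + 4.
Cancel y + 4 from numerator and denominator to get the reduced form.

(4 - 5y + y^2)/(8y + 4y^2)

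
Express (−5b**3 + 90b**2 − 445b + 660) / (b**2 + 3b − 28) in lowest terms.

(−5b**2 + 70b − 165)/(b + 7)

Apply the Euclidean algorithm:
  −5b**3 + 90b**2 − 445b + 660 = (−5b + 105)(b**2 + 3b − 28) + (−900b + 3600)
  b**2 + 3b − 28 = (−(1/900)b − 7/900)(−900b + 3600) + (0)
Last nonzero remainder: −900b + 3600. Dividing through by −900 gives the monic gcd b − 4.
Cancel b − 4 from numerator and denominator to get the reduced form.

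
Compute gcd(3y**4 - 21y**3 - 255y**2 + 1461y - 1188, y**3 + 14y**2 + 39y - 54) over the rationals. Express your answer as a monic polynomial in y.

By polynomial division,
  3y**4 - 21y**3 - 255y**2 + 1461y - 1188 = (3y - 63)(y**3 + 14y**2 + 39y - 54) + (510y**2 + 4080y - 4590)
  y**3 + 14y**2 + 39y - 54 = ((1/510)y + 1/85)(510y**2 + 4080y - 4590) + (0)
Last nonzero remainder: 510y**2 + 4080y - 4590. Dividing through by 510 gives the monic gcd y**2 + 8y - 9.

y**2 + 8y - 9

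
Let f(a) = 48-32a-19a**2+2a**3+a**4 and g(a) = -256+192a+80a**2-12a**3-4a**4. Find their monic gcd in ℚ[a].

16-16a-a**2+a**3

Repeated division with remainder:
  a**4+2a**3-19a**2-32a+48 = (-1/4)(-4a**4-12a**3+80a**2+192a-256) + (-a**3+a**2+16a-16)
  -4a**4-12a**3+80a**2+192a-256 = (4a+16)(-a**3+a**2+16a-16) + (0)
Last nonzero remainder: -a**3+a**2+16a-16. Dividing through by -1 gives the monic gcd a**3-a**2-16a+16.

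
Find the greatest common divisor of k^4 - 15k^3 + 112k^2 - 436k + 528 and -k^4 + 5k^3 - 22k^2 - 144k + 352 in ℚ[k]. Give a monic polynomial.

k^3 - 9k^2 + 58k - 88

By polynomial division,
  k^4 - 15k^3 + 112k^2 - 436k + 528 = (-1)(-k^4 + 5k^3 - 22k^2 - 144k + 352) + (-10k^3 + 90k^2 - 580k + 880)
  -k^4 + 5k^3 - 22k^2 - 144k + 352 = ((1/10)k + 2/5)(-10k^3 + 90k^2 - 580k + 880) + (0)
Last nonzero remainder: -10k^3 + 90k^2 - 580k + 880. Dividing through by -10 gives the monic gcd k^3 - 9k^2 + 58k - 88.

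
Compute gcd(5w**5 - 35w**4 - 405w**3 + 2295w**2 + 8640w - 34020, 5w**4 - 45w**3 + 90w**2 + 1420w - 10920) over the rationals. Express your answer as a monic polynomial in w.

By polynomial division,
  5w**5 - 35w**4 - 405w**3 + 2295w**2 + 8640w - 34020 = (w + 2)(5w**4 - 45w**3 + 90w**2 + 1420w - 10920) + (-405w**3 + 695w**2 + 16720w - 12180)
  5w**4 - 45w**3 + 90w**2 + 1420w - 10920 = (-(1/81)w + 590/6561)(-405w**3 + 695w**2 + 16720w - 12180) + ((1534760/6561)w**2 - (1534760/6561)w - 21486640/2187)
  -405w**3 + 695w**2 + 16720w - 12180 = (-(531441/306952)w + 190269/153476)((1534760/6561)w**2 - (1534760/6561)w - 21486640/2187) + (0)
Last nonzero remainder: (1534760/6561)w**2 - (1534760/6561)w - 21486640/2187. Dividing through by 1534760/6561 gives the monic gcd w**2 - w - 42.

w**2 - w - 42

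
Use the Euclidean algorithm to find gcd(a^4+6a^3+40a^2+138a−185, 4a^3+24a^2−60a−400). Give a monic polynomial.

a+5

Apply the Euclidean algorithm:
  a^4+6a^3+40a^2+138a−185 = ((1/4)a)(4a^3+24a^2−60a−400) + (55a^2+238a−185)
  4a^3+24a^2−60a−400 = ((4/55)a+368/3025)(55a^2+238a−185) + (−(228384/3025)a−228384/605)
  55a^2+238a−185 = (−(166375/228384)a+111925/228384)(−(228384/3025)a−228384/605) + (0)
Last nonzero remainder: −(228384/3025)a−228384/605. Dividing through by −228384/3025 gives the monic gcd a+5.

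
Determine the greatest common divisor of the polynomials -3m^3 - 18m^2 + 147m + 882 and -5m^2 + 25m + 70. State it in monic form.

m - 7

Euclidean algorithm in ℚ[m]:
  -3m^3 - 18m^2 + 147m + 882 = ((3/5)m + 33/5)(-5m^2 + 25m + 70) + (-60m + 420)
  -5m^2 + 25m + 70 = ((1/12)m + 1/6)(-60m + 420) + (0)
Last nonzero remainder: -60m + 420. Dividing through by -60 gives the monic gcd m - 7.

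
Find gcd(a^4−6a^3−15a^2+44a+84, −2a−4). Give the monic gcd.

a+2

Apply the Euclidean algorithm:
  a^4−6a^3−15a^2+44a+84 = (−(1/2)a^3+4a^2−(1/2)a−21)(−2a−4) + (0)
Last nonzero remainder: −2a−4. Dividing through by −2 gives the monic gcd a+2.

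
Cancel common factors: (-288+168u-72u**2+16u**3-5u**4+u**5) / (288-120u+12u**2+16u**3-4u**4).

(-12-2u-u**2)/(12+4u)

Euclidean algorithm in ℚ[u]:
  u**5-5u**4+16u**3-72u**2+168u-288 = (-(1/4)u+1/4)(-4u**4+16u**3+12u**2-120u+288) + (15u**3-105u**2+270u-360)
  -4u**4+16u**3+12u**2-120u+288 = (-(4/15)u-4/5)(15u**3-105u**2+270u-360) + (0)
Last nonzero remainder: 15u**3-105u**2+270u-360. Dividing through by 15 gives the monic gcd u**3-7u**2+18u-24.
Cancel u**3-7u**2+18u-24 from numerator and denominator to get the reduced form.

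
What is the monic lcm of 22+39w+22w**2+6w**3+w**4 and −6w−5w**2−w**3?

Apply the Euclidean algorithm:
  w**4+6w**3+22w**2+39w+22 = (−w−1)(−w**3−5w**2−6w) + (11w**2+33w+22)
  −w**3−5w**2−6w = (−(1/11)w−2/11)(11w**2+33w+22) + (2w+4)
  11w**2+33w+22 = ((11/2)w+11/2)(2w+4) + (0)
Last nonzero remainder: 2w+4. Dividing through by 2 gives the monic gcd w+2.
Then lcm(f, g) = f·g / gcd(f, g); expanding and making the result monic gives the answer.

66w+139w**2+105w**3+40w**4+9w**5+w**6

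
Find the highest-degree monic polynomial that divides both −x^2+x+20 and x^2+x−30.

Euclidean algorithm in ℚ[x]:
  −x^2+x+20 = (−1)(x^2+x−30) + (2x−10)
  x^2+x−30 = ((1/2)x+3)(2x−10) + (0)
Last nonzero remainder: 2x−10. Dividing through by 2 gives the monic gcd x−5.

x−5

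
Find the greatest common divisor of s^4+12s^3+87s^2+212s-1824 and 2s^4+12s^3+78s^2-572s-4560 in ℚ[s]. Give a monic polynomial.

By polynomial division,
  s^4+12s^3+87s^2+212s-1824 = (1/2)(2s^4+12s^3+78s^2-572s-4560) + (6s^3+48s^2+498s+456)
  2s^4+12s^3+78s^2-572s-4560 = ((1/3)s-2/3)(6s^3+48s^2+498s+456) + (-56s^2-392s-4256)
  6s^3+48s^2+498s+456 = (-(3/28)s-3/28)(-56s^2-392s-4256) + (0)
Last nonzero remainder: -56s^2-392s-4256. Dividing through by -56 gives the monic gcd s^2+7s+76.

s^2+7s+76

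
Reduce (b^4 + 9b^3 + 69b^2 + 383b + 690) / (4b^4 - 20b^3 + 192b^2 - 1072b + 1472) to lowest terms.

Repeated division with remainder:
  b^4 + 9b^3 + 69b^2 + 383b + 690 = (1/4)(4b^4 - 20b^3 + 192b^2 - 1072b + 1472) + (14b^3 + 21b^2 + 651b + 322)
  4b^4 - 20b^3 + 192b^2 - 1072b + 1472 = ((2/7)b - 13/7)(14b^3 + 21b^2 + 651b + 322) + (45b^2 + 45b + 2070)
  14b^3 + 21b^2 + 651b + 322 = ((14/45)b + 7/45)(45b^2 + 45b + 2070) + (0)
Last nonzero remainder: 45b^2 + 45b + 2070. Dividing through by 45 gives the monic gcd b^2 + b + 46.
Cancel b^2 + b + 46 from numerator and denominator to get the reduced form.

(b^2 + 8b + 15)/(4b^2 - 24b + 32)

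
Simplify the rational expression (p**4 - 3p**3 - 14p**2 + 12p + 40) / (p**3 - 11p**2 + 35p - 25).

(p**3 + 2p**2 - 4p - 8)/(p**2 - 6p + 5)

By polynomial division,
  p**4 - 3p**3 - 14p**2 + 12p + 40 = (p + 8)(p**3 - 11p**2 + 35p - 25) + (39p**2 - 243p + 240)
  p**3 - 11p**2 + 35p - 25 = ((1/39)p - 62/507)(39p**2 - 243p + 240) + (-(147/169)p + 735/169)
  39p**2 - 243p + 240 = (-(2197/49)p + 2704/49)(-(147/169)p + 735/169) + (0)
Last nonzero remainder: -(147/169)p + 735/169. Dividing through by -147/169 gives the monic gcd p - 5.
Cancel p - 5 from numerator and denominator to get the reduced form.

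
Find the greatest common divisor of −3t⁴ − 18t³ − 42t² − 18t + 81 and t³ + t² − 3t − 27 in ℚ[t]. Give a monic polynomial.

By polynomial division,
  −3t⁴ − 18t³ − 42t² − 18t + 81 = (−3t − 15)(t³ + t² − 3t − 27) + (−36t² − 144t − 324)
  t³ + t² − 3t − 27 = (−(1/36)t + 1/12)(−36t² − 144t − 324) + (0)
Last nonzero remainder: −36t² − 144t − 324. Dividing through by −36 gives the monic gcd t² + 4t + 9.

t² + 4t + 9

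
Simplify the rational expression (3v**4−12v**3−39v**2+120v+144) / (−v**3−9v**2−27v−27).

(−3v**3+21v**2−24v−48)/(v**2+6v+9)

Euclidean algorithm in ℚ[v]:
  3v**4−12v**3−39v**2+120v+144 = (−3v+39)(−v**3−9v**2−27v−27) + (231v**2+1092v+1197)
  −v**3−9v**2−27v−27 = (−(1/231)v−47/2541)(231v**2+1092v+1197) + (−(196/121)v−588/121)
  231v**2+1092v+1197 = (−(3993/28)v−6897/28)(−(196/121)v−588/121) + (0)
Last nonzero remainder: −(196/121)v−588/121. Dividing through by −196/121 gives the monic gcd v+3.
Cancel v+3 from numerator and denominator to get the reduced form.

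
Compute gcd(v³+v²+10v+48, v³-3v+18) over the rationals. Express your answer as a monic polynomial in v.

v+3

Euclidean algorithm in ℚ[v]:
  v³+v²+10v+48 = (v³-3v+18) + (v²+13v+30)
  v³-3v+18 = (v-13)(v²+13v+30) + (136v+408)
  v²+13v+30 = ((1/136)v+5/68)(136v+408) + (0)
Last nonzero remainder: 136v+408. Dividing through by 136 gives the monic gcd v+3.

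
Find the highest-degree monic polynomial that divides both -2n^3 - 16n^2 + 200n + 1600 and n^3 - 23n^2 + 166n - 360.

n - 10

Euclidean algorithm in ℚ[n]:
  -2n^3 - 16n^2 + 200n + 1600 = (-2)(n^3 - 23n^2 + 166n - 360) + (-62n^2 + 532n + 880)
  n^3 - 23n^2 + 166n - 360 = (-(1/62)n + 447/1922)(-62n^2 + 532n + 880) + ((54264/961)n - 542640/961)
  -62n^2 + 532n + 880 = (-(29791/27132)n - 10571/6783)((54264/961)n - 542640/961) + (0)
Last nonzero remainder: (54264/961)n - 542640/961. Dividing through by 54264/961 gives the monic gcd n - 10.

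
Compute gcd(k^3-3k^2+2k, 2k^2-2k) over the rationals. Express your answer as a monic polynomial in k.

By polynomial division,
  k^3-3k^2+2k = ((1/2)k-1)(2k^2-2k) + (0)
Last nonzero remainder: 2k^2-2k. Dividing through by 2 gives the monic gcd k^2-k.

k^2-k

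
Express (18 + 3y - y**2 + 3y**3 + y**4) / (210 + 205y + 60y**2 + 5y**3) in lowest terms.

(3 - 2y + y**2)/(35 + 5y)

Euclidean algorithm in ℚ[y]:
  y**4 + 3y**3 - y**2 + 3y + 18 = ((1/5)y - 9/5)(5y**3 + 60y**2 + 205y + 210) + (66y**2 + 330y + 396)
  5y**3 + 60y**2 + 205y + 210 = ((5/66)y + 35/66)(66y**2 + 330y + 396) + (0)
Last nonzero remainder: 66y**2 + 330y + 396. Dividing through by 66 gives the monic gcd y**2 + 5y + 6.
Cancel y**2 + 5y + 6 from numerator and denominator to get the reduced form.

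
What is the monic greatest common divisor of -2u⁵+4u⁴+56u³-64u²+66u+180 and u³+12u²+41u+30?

Repeated division with remainder:
  -2u⁵+4u⁴+56u³-64u²+66u+180 = (-2u²+28u-198)(u³+12u²+41u+30) + (1224u²+7344u+6120)
  u³+12u²+41u+30 = ((1/1224)u+1/204)(1224u²+7344u+6120) + (0)
Last nonzero remainder: 1224u²+7344u+6120. Dividing through by 1224 gives the monic gcd u²+6u+5.

u²+6u+5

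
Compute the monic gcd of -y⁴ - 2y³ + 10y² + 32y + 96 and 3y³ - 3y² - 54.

y² + 2y + 6

Euclidean algorithm in ℚ[y]:
  -y⁴ - 2y³ + 10y² + 32y + 96 = (-(1/3)y - 1)(3y³ - 3y² - 54) + (7y² + 14y + 42)
  3y³ - 3y² - 54 = ((3/7)y - 9/7)(7y² + 14y + 42) + (0)
Last nonzero remainder: 7y² + 14y + 42. Dividing through by 7 gives the monic gcd y² + 2y + 6.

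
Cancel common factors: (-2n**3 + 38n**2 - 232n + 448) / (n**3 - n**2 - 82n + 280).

(-2n + 16)/(n + 10)

Euclidean algorithm in ℚ[n]:
  -2n**3 + 38n**2 - 232n + 448 = (-2)(n**3 - n**2 - 82n + 280) + (36n**2 - 396n + 1008)
  n**3 - n**2 - 82n + 280 = ((1/36)n + 5/18)(36n**2 - 396n + 1008) + (0)
Last nonzero remainder: 36n**2 - 396n + 1008. Dividing through by 36 gives the monic gcd n**2 - 11n + 28.
Cancel n**2 - 11n + 28 from numerator and denominator to get the reduced form.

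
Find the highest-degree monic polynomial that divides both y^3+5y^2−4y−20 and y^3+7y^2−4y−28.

y^2−4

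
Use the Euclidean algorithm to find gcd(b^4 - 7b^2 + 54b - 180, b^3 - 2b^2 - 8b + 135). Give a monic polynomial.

Apply the Euclidean algorithm:
  b^4 - 7b^2 + 54b - 180 = (b + 2)(b^3 - 2b^2 - 8b + 135) + (5b^2 - 65b - 450)
  b^3 - 2b^2 - 8b + 135 = ((1/5)b + 11/5)(5b^2 - 65b - 450) + (225b + 1125)
  5b^2 - 65b - 450 = ((1/45)b - 2/5)(225b + 1125) + (0)
Last nonzero remainder: 225b + 1125. Dividing through by 225 gives the monic gcd b + 5.

b + 5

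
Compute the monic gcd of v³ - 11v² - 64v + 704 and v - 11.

v - 11

Repeated division with remainder:
  v³ - 11v² - 64v + 704 = (v² - 64)(v - 11) + (0)
The last nonzero remainder v - 11 is already monic.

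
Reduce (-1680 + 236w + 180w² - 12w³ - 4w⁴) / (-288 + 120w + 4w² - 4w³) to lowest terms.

(-140 - 27w + 6w² + w³)/(-24 + 2w + w²)

Repeated division with remainder:
  -4w⁴ - 12w³ + 180w² + 236w - 1680 = (w + 4)(-4w³ + 4w² + 120w - 288) + (44w² + 44w - 528)
  -4w³ + 4w² + 120w - 288 = (-(1/11)w + 2/11)(44w² + 44w - 528) + (64w - 192)
  44w² + 44w - 528 = ((11/16)w + 11/4)(64w - 192) + (0)
Last nonzero remainder: 64w - 192. Dividing through by 64 gives the monic gcd w - 3.
Cancel w - 3 from numerator and denominator to get the reduced form.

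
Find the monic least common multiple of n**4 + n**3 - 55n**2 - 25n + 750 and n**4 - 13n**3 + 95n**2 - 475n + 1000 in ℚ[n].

n**6 - 2n**5 - 18n**4 + 180n**3 - 1375n**2 - 3250n + 30000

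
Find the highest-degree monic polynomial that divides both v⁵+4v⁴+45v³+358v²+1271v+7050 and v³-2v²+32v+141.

v²-5v+47

Apply the Euclidean algorithm:
  v⁵+4v⁴+45v³+358v²+1271v+7050 = (v²+6v+25)(v³-2v²+32v+141) + (75v²-375v+3525)
  v³-2v²+32v+141 = ((1/75)v+1/25)(75v²-375v+3525) + (0)
Last nonzero remainder: 75v²-375v+3525. Dividing through by 75 gives the monic gcd v²-5v+47.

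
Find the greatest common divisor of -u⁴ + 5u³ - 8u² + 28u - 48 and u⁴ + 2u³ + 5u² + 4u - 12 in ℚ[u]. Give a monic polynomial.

u² + u + 6

Apply the Euclidean algorithm:
  -u⁴ + 5u³ - 8u² + 28u - 48 = (-1)(u⁴ + 2u³ + 5u² + 4u - 12) + (7u³ - 3u² + 32u - 60)
  u⁴ + 2u³ + 5u² + 4u - 12 = ((1/7)u + 17/49)(7u³ - 3u² + 32u - 60) + ((72/49)u² + (72/49)u + 432/49)
  7u³ - 3u² + 32u - 60 = ((343/72)u - 245/36)((72/49)u² + (72/49)u + 432/49) + (0)
Last nonzero remainder: (72/49)u² + (72/49)u + 432/49. Dividing through by 72/49 gives the monic gcd u² + u + 6.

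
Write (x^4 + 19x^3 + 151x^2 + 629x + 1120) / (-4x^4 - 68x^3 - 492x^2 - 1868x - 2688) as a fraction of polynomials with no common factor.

(-x - 5)/(4x + 12)

Apply the Euclidean algorithm:
  x^4 + 19x^3 + 151x^2 + 629x + 1120 = (-1/4)(-4x^4 - 68x^3 - 492x^2 - 1868x - 2688) + (2x^3 + 28x^2 + 162x + 448)
  -4x^4 - 68x^3 - 492x^2 - 1868x - 2688 = (-2x - 6)(2x^3 + 28x^2 + 162x + 448) + (0)
Last nonzero remainder: 2x^3 + 28x^2 + 162x + 448. Dividing through by 2 gives the monic gcd x^3 + 14x^2 + 81x + 224.
Cancel x^3 + 14x^2 + 81x + 224 from numerator and denominator to get the reduced form.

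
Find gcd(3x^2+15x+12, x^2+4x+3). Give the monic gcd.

x+1

By polynomial division,
  3x^2+15x+12 = (3)(x^2+4x+3) + (3x+3)
  x^2+4x+3 = ((1/3)x+1)(3x+3) + (0)
Last nonzero remainder: 3x+3. Dividing through by 3 gives the monic gcd x+1.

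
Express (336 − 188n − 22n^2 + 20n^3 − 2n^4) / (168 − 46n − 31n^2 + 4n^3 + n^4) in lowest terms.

By polynomial division,
  −2n^4 + 20n^3 − 22n^2 − 188n + 336 = (−2)(n^4 + 4n^3 − 31n^2 − 46n + 168) + (28n^3 − 84n^2 − 280n + 672)
  n^4 + 4n^3 − 31n^2 − 46n + 168 = ((1/28)n + 1/4)(28n^3 − 84n^2 − 280n + 672) + (0)
Last nonzero remainder: 28n^3 − 84n^2 − 280n + 672. Dividing through by 28 gives the monic gcd n^3 − 3n^2 − 10n + 24.
Cancel n^3 − 3n^2 − 10n + 24 from numerator and denominator to get the reduced form.

(14 − 2n)/(7 + n)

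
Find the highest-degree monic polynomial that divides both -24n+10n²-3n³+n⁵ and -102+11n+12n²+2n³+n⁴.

-6+n+n²

By polynomial division,
  n⁵-3n³+10n²-24n = (n-2)(n⁴+2n³+12n²+11n-102) + (-11n³+23n²+100n-204)
  n⁴+2n³+12n²+11n-102 = (-(1/11)n-45/121)(-11n³+23n²+100n-204) + ((3587/121)n²+(3587/121)n-21522/121)
  -11n³+23n²+100n-204 = (-(1331/3587)n+242/211)((3587/121)n²+(3587/121)n-21522/121) + (0)
Last nonzero remainder: (3587/121)n²+(3587/121)n-21522/121. Dividing through by 3587/121 gives the monic gcd n²+n-6.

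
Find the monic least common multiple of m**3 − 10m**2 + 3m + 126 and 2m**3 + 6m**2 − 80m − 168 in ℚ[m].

By polynomial division,
  m**3 − 10m**2 + 3m + 126 = (1/2)(2m**3 + 6m**2 − 80m − 168) + (−13m**2 + 43m + 210)
  2m**3 + 6m**2 − 80m − 168 = (−(2/13)m − 164/169)(−13m**2 + 43m + 210) + (−(1008/169)m + 6048/169)
  −13m**2 + 43m + 210 = ((2197/1008)m + 845/144)(−(1008/169)m + 6048/169) + (0)
Last nonzero remainder: −(1008/169)m + 6048/169. Dividing through by −1008/169 gives the monic gcd m − 6.
Then lcm(f, g) = f·g / gcd(f, g); expanding and making the result monic gives the answer.

m**5 − m**4 − 73m**3 + 13m**2 + 1176m + 1764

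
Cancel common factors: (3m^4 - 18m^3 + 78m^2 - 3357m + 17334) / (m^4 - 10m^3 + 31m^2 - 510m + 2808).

(3m^2 + 27m + 321)/(m^2 + 5m + 52)

Repeated division with remainder:
  3m^4 - 18m^3 + 78m^2 - 3357m + 17334 = (3)(m^4 - 10m^3 + 31m^2 - 510m + 2808) + (12m^3 - 15m^2 - 1827m + 8910)
  m^4 - 10m^3 + 31m^2 - 510m + 2808 = ((1/12)m - 35/48)(12m^3 - 15m^2 - 1827m + 8910) + ((2757/16)m^2 - (41355/16)m + 74439/8)
  12m^3 - 15m^2 - 1827m + 8910 = ((64/919)m + 880/919)((2757/16)m^2 - (41355/16)m + 74439/8) + (0)
Last nonzero remainder: (2757/16)m^2 - (41355/16)m + 74439/8. Dividing through by 2757/16 gives the monic gcd m^2 - 15m + 54.
Cancel m^2 - 15m + 54 from numerator and denominator to get the reduced form.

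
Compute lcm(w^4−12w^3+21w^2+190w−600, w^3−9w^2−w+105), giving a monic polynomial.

w^6−16w^5+48w^4+358w^3−1801w^2−1590w+12600

Apply the Euclidean algorithm:
  w^4−12w^3+21w^2+190w−600 = (w−3)(w^3−9w^2−w+105) + (−5w^2+82w−285)
  w^3−9w^2−w+105 = (−(1/5)w−37/25)(−5w^2+82w−285) + ((1584/25)w−1584/5)
  −5w^2+82w−285 = (−(125/1584)w+475/528)((1584/25)w−1584/5) + (0)
Last nonzero remainder: (1584/25)w−1584/5. Dividing through by 1584/25 gives the monic gcd w−5.
Then lcm(f, g) = f·g / gcd(f, g); expanding and making the result monic gives the answer.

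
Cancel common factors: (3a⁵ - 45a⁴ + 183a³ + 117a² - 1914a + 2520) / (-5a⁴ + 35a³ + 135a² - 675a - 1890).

(-3a³ + 33a² - 114a + 120)/(5a² - 15a - 90)

Apply the Euclidean algorithm:
  3a⁵ - 45a⁴ + 183a³ + 117a² - 1914a + 2520 = (-(3/5)a + 24/5)(-5a⁴ + 35a³ + 135a² - 675a - 1890) + (96a³ - 936a² + 192a + 11592)
  -5a⁴ + 35a³ + 135a² - 675a - 1890 = (-(5/96)a - 55/384)(96a³ - 936a² + 192a + 11592) + ((175/16)a² - (175/4)a - 3675/16)
  96a³ - 936a² + 192a + 11592 = ((1536/175)a - 8832/175)((175/16)a² - (175/4)a - 3675/16) + (0)
Last nonzero remainder: (175/16)a² - (175/4)a - 3675/16. Dividing through by 175/16 gives the monic gcd a² - 4a - 21.
Cancel a² - 4a - 21 from numerator and denominator to get the reduced form.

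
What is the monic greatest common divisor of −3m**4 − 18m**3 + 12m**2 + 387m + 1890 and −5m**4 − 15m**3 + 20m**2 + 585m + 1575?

By polynomial division,
  −3m**4 − 18m**3 + 12m**2 + 387m + 1890 = (3/5)(−5m**4 − 15m**3 + 20m**2 + 585m + 1575) + (−9m**3 + 36m + 945)
  −5m**4 − 15m**3 + 20m**2 + 585m + 1575 = ((5/9)m + 5/3)(−9m**3 + 36m + 945) + (0)
Last nonzero remainder: −9m**3 + 36m + 945. Dividing through by −9 gives the monic gcd m**3 − 4m − 105.

m**3 − 4m − 105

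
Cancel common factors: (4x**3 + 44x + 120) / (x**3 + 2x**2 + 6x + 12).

(4x**2 - 8x + 60)/(x**2 + 6)

Euclidean algorithm in ℚ[x]:
  4x**3 + 44x + 120 = (4)(x**3 + 2x**2 + 6x + 12) + (-8x**2 + 20x + 72)
  x**3 + 2x**2 + 6x + 12 = (-(1/8)x - 9/16)(-8x**2 + 20x + 72) + ((105/4)x + 105/2)
  -8x**2 + 20x + 72 = (-(32/105)x + 48/35)((105/4)x + 105/2) + (0)
Last nonzero remainder: (105/4)x + 105/2. Dividing through by 105/4 gives the monic gcd x + 2.
Cancel x + 2 from numerator and denominator to get the reduced form.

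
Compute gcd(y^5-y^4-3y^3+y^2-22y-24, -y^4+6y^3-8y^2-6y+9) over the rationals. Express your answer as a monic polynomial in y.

y^2-2y-3

By polynomial division,
  y^5-y^4-3y^3+y^2-22y-24 = (-y-5)(-y^4+6y^3-8y^2-6y+9) + (19y^3-45y^2-43y+21)
  -y^4+6y^3-8y^2-6y+9 = (-(1/19)y+69/361)(19y^3-45y^2-43y+21) + (-(600/361)y^2+(1200/361)y+1800/361)
  19y^3-45y^2-43y+21 = (-(6859/600)y+2527/600)(-(600/361)y^2+(1200/361)y+1800/361) + (0)
Last nonzero remainder: -(600/361)y^2+(1200/361)y+1800/361. Dividing through by -600/361 gives the monic gcd y^2-2y-3.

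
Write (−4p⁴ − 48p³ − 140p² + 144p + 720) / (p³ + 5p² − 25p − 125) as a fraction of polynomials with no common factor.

Euclidean algorithm in ℚ[p]:
  −4p⁴ − 48p³ − 140p² + 144p + 720 = (−4p − 28)(p³ + 5p² − 25p − 125) + (−100p² − 1056p − 2780)
  p³ + 5p² − 25p − 125 = (−(1/100)p + 139/2500)(−100p² − 1056p − 2780) + ((3696/625)p + 3696/125)
  −100p² − 1056p − 2780 = (−(15625/924)p − 86875/924)((3696/625)p + 3696/125) + (0)
Last nonzero remainder: (3696/625)p + 3696/125. Dividing through by 3696/625 gives the monic gcd p + 5.
Cancel p + 5 from numerator and denominator to get the reduced form.

(−4p³ − 28p² + 144)/(p² − 25)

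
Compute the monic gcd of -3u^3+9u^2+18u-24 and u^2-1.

u-1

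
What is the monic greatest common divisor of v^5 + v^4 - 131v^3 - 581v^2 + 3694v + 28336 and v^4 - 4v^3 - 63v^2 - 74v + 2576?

v^3 + 4v^2 - 31v - 322

By polynomial division,
  v^5 + v^4 - 131v^3 - 581v^2 + 3694v + 28336 = (v + 5)(v^4 - 4v^3 - 63v^2 - 74v + 2576) + (-48v^3 - 192v^2 + 1488v + 15456)
  v^4 - 4v^3 - 63v^2 - 74v + 2576 = (-(1/48)v + 1/6)(-48v^3 - 192v^2 + 1488v + 15456) + (0)
Last nonzero remainder: -48v^3 - 192v^2 + 1488v + 15456. Dividing through by -48 gives the monic gcd v^3 + 4v^2 - 31v - 322.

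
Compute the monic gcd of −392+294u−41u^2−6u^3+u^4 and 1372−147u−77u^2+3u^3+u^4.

196−49u−4u^2+u^3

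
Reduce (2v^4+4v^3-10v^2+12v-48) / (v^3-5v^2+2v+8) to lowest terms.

Euclidean algorithm in ℚ[v]:
  2v^4+4v^3-10v^2+12v-48 = (2v+14)(v^3-5v^2+2v+8) + (56v^2-32v-160)
  v^3-5v^2+2v+8 = ((1/56)v-31/392)(56v^2-32v-160) + ((114/49)v-228/49)
  56v^2-32v-160 = ((1372/57)v+1960/57)((114/49)v-228/49) + (0)
Last nonzero remainder: (114/49)v-228/49. Dividing through by 114/49 gives the monic gcd v-2.
Cancel v-2 from numerator and denominator to get the reduced form.

(2v^3+8v^2+6v+24)/(v^2-3v-4)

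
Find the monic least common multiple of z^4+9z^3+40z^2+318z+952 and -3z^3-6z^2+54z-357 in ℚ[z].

By polynomial division,
  z^4+9z^3+40z^2+318z+952 = (-(1/3)z-7/3)(-3z^3-6z^2+54z-357) + (44z^2+325z+119)
  -3z^3-6z^2+54z-357 = (-(3/44)z+711/1936)(44z^2+325z+119) + (-(110823/1936)z-775761/1936)
  44z^2+325z+119 = (-(85184/110823)z-1936/6519)(-(110823/1936)z-775761/1936) + (0)
Last nonzero remainder: -(110823/1936)z-775761/1936. Dividing through by -110823/1936 gives the monic gcd z+7.
Then lcm(f, g) = f·g / gcd(f, g); expanding and making the result monic gives the answer.

z^6+4z^5+12z^4+271z^3+42z^2+646z+16184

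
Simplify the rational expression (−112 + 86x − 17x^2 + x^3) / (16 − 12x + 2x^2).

(56 − 15x + x^2)/(−8 + 2x)

Euclidean algorithm in ℚ[x]:
  x^3 − 17x^2 + 86x − 112 = ((1/2)x − 11/2)(2x^2 − 12x + 16) + (12x − 24)
  2x^2 − 12x + 16 = ((1/6)x − 2/3)(12x − 24) + (0)
Last nonzero remainder: 12x − 24. Dividing through by 12 gives the monic gcd x − 2.
Cancel x − 2 from numerator and denominator to get the reduced form.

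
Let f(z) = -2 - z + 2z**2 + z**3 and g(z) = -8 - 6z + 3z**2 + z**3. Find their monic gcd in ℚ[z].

1 + z

Apply the Euclidean algorithm:
  z**3 + 2z**2 - z - 2 = (z**3 + 3z**2 - 6z - 8) + (-z**2 + 5z + 6)
  z**3 + 3z**2 - 6z - 8 = (-z - 8)(-z**2 + 5z + 6) + (40z + 40)
  -z**2 + 5z + 6 = (-(1/40)z + 3/20)(40z + 40) + (0)
Last nonzero remainder: 40z + 40. Dividing through by 40 gives the monic gcd z + 1.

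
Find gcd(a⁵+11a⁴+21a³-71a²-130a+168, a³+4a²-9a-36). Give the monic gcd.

a²+7a+12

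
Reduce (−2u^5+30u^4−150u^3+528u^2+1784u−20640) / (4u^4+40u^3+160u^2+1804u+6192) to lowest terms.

Euclidean algorithm in ℚ[u]:
  −2u^5+30u^4−150u^3+528u^2+1784u−20640 = (−(1/2)u+25/2)(4u^4+40u^3+160u^2+1804u+6192) + (−570u^3−570u^2−17670u−98040)
  4u^4+40u^3+160u^2+1804u+6192 = (−(2/285)u−6/95)(−570u^3−570u^2−17670u−98040) + (0)
Last nonzero remainder: −570u^3−570u^2−17670u−98040. Dividing through by −570 gives the monic gcd u^3+u^2+31u+172.
Cancel u^3+u^2+31u+172 from numerator and denominator to get the reduced form.

(−u^2+16u−60)/(2u+18)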